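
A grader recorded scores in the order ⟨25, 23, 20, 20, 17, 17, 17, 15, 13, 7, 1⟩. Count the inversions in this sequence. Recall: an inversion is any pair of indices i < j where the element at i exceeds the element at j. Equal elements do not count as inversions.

Sweep left to right; for each value list the smaller values that follow it:
25 → 23, 20, 20, 17, 17, 17, 15, 13, 7, 1 → 10
23 → 20, 20, 17, 17, 17, 15, 13, 7, 1 → 9
20 → 17, 17, 17, 15, 13, 7, 1 → 7
20 → 17, 17, 17, 15, 13, 7, 1 → 7
17 → 15, 13, 7, 1 → 4
17 → 15, 13, 7, 1 → 4
17 → 15, 13, 7, 1 → 4
15 → 13, 7, 1 → 3
13 → 7, 1 → 2
7 → 1 → 1
1 → none → 0
Sum: 10 + 9 + 7 + 7 + 4 + 4 + 4 + 3 + 2 + 1 + 0 = 51

Inversions: 51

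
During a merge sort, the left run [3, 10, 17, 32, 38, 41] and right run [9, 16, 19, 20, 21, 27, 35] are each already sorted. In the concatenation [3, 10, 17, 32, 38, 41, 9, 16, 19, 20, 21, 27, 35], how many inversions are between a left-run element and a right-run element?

For each element r of the right run, count left-run elements greater than r:
r = 9: 10, 17, 32, 38, 41 → 5
r = 16: 17, 32, 38, 41 → 4
r = 19: 32, 38, 41 → 3
r = 20: 32, 38, 41 → 3
r = 21: 32, 38, 41 → 3
r = 27: 32, 38, 41 → 3
r = 35: 38, 41 → 2
Cross-inversions: 5 + 4 + 3 + 3 + 3 + 3 + 2 = 23

23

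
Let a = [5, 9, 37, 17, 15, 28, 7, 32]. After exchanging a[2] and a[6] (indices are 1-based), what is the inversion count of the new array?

15

Positions 2 and 6 hold 9 and 28; after swapping, the array is [5, 28, 37, 17, 15, 9, 7, 32].
Element-by-element contributions:
5 → none → 0
28 → 17, 15, 9, 7 → 4
37 → 17, 15, 9, 7, 32 → 5
17 → 15, 9, 7 → 3
15 → 9, 7 → 2
9 → 7 → 1
7 → none → 0
32 → none → 0
Sum: 0 + 4 + 5 + 3 + 2 + 1 + 0 + 0 = 15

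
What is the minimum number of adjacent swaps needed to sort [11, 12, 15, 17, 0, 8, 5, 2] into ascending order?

The minimum number of adjacent swaps to sort an array equals its inversion count, since every such swap removes exactly one inversion.
Count inversions — for each element, later elements that are smaller:
11: 0, 8, 5, 2 → 4
12: 0, 8, 5, 2 → 4
15: 0, 8, 5, 2 → 4
17: 0, 8, 5, 2 → 4
0: none → 0
8: 5, 2 → 2
5: 2 → 1
2: none → 0
Total inversions: 4 + 4 + 4 + 4 + 0 + 2 + 1 + 0 = 19

There are 19 swaps.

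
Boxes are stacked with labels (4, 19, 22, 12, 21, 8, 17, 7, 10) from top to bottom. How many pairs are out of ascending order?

Count, for each position, how many later elements it exceeds:
4: 0
19: 5
22: 6
12: 3
21: 4
8: 1
17: 2
7: 0
10: 0
Sum: 0 + 5 + 6 + 3 + 4 + 1 + 2 + 0 + 0 = 21

There are 21 inversions.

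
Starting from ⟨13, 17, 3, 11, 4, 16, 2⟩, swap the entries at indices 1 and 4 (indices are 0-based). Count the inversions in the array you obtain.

11

Positions 1 and 4 hold 17 and 4; after swapping, the array is [13, 4, 3, 11, 17, 16, 2].
Element-by-element contributions:
13 → 4, 3, 11, 2 → 4
4 → 3, 2 → 2
3 → 2 → 1
11 → 2 → 1
17 → 16, 2 → 2
16 → 2 → 1
2 → none → 0
Sum: 4 + 2 + 1 + 1 + 2 + 1 + 0 = 11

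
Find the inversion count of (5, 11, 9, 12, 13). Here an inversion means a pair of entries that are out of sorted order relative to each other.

1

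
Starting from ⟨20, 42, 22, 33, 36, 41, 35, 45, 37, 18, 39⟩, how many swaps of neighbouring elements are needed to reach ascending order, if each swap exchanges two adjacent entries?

The minimum number of adjacent swaps to sort an array equals its inversion count, since every such swap removes exactly one inversion.
Count inversions — for each element, later elements that are smaller:
20: 18 → 1
42: 22, 33, 36, 41, 35, 37, 18, 39 → 8
22: 18 → 1
33: 18 → 1
36: 35, 18 → 2
41: 35, 37, 18, 39 → 4
35: 18 → 1
45: 37, 18, 39 → 3
37: 18 → 1
18: none → 0
39: none → 0
Total inversions: 1 + 8 + 1 + 1 + 2 + 4 + 1 + 3 + 1 + 0 + 0 = 22

22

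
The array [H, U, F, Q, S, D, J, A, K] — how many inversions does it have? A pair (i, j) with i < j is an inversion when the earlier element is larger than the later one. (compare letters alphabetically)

Count, for each position, how many later elements it exceeds:
H: 3
U: 7
F: 2
Q: 4
S: 4
D: 1
J: 1
A: 0
K: 0
Sum: 3 + 7 + 2 + 4 + 4 + 1 + 1 + 0 + 0 = 22

Out-of-order pairs: 22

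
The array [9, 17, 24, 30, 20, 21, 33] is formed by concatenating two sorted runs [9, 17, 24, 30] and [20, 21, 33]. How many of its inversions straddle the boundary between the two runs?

4

Count, for every r in R, how many entries of L exceed r:
r = 20: 24, 30 → 2
r = 21: 24, 30 → 2
r = 33: none → 0
Cross-inversions: 2 + 2 + 0 = 4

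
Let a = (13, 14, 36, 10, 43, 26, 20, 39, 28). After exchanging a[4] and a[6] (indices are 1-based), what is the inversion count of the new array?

13 inversions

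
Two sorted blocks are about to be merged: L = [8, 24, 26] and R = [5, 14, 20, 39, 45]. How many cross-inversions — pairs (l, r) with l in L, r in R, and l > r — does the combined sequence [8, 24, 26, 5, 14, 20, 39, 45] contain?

Take each right-half value and tally the left-half values above it:
r = 5: 8, 24, 26 → 3
r = 14: 24, 26 → 2
r = 20: 24, 26 → 2
r = 39: none → 0
r = 45: none → 0
Cross-inversions: 3 + 2 + 2 + 0 + 0 = 7

7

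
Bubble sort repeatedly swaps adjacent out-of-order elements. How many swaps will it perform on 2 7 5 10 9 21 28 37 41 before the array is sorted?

2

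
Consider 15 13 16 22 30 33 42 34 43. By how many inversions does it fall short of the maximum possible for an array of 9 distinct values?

Maximum inversions for 9 distinct elements is C(9, 2) = 9·8/2 = 36.
Current inversions — for each element, count later smaller elements:
15: 1
13: 0
16: 0
22: 0
30: 0
33: 0
42: 1
34: 0
43: 0
Current total: 1 + 0 + 0 + 0 + 0 + 0 + 1 + 0 + 0 = 2
Shortfall: 36 − 2 = 34

34 inversions short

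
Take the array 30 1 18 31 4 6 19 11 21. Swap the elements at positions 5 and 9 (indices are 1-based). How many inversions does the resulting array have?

Positions 5 and 9 hold 4 and 21; after swapping, the array is [30, 1, 18, 31, 21, 6, 19, 11, 4].
Element-by-element contributions:
30 → 1, 18, 21, 6, 19, 11, 4 → 7
1 → none → 0
18 → 6, 11, 4 → 3
31 → 21, 6, 19, 11, 4 → 5
21 → 6, 19, 11, 4 → 4
6 → 4 → 1
19 → 11, 4 → 2
11 → 4 → 1
4 → none → 0
Sum: 7 + 0 + 3 + 5 + 4 + 1 + 2 + 1 + 0 = 23

Inversions: 23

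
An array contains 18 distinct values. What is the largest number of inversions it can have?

A reversed (strictly descending) arrangement makes every pair an inversion, giving C(18, 2) inversions.
C(18, 2) = 18·17/2 = 153

153 inversions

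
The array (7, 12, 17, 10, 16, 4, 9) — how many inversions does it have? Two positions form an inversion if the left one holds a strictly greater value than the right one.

Listing every pair i<j with a[i]>a[j] (using 0-based positions):
(0,5): 7 > 4
(1,3): 12 > 10
(1,5): 12 > 4
(1,6): 12 > 9
(2,3): 17 > 10
(2,4): 17 > 16
(2,5): 17 > 4
(2,6): 17 > 9
(3,5): 10 > 4
(3,6): 10 > 9
(4,5): 16 > 4
(4,6): 16 > 9
That's 12 pairs.

Inversions: 12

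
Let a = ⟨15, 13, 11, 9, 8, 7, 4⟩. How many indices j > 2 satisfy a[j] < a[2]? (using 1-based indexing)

5

The element at index 2 is 13.
Elements after it: 11, 9, 8, 7, 4
Those smaller than 13: 11, 9, 8, 7, 4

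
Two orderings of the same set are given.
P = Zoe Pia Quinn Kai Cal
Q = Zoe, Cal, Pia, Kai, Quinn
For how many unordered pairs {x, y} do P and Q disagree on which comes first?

There are 4 disagreeing pairs.

Assign each item its position (1..5) in the first ordering, then rewrite the second ordering as that position sequence:
positions: Zoe→1, Pia→2, Quinn→3, Kai→4, Cal→5
second ordering as positions: [1, 5, 2, 4, 3]
Discordant pairs = inversions in this position sequence.
1: 0
5: 2, 4, 3 → 3
2: 0
4: 3 → 1
3: 0
Total: 0 + 3 + 0 + 1 + 0 = 4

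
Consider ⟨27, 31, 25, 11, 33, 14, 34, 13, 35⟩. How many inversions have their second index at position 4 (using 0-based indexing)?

0 such elements

The element at index 4 is 33.
Elements before it: 27, 31, 25, 11
None of them are larger than 33.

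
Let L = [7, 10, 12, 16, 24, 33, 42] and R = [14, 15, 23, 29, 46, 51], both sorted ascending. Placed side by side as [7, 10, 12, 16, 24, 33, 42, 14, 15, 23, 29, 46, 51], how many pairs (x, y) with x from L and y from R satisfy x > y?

13 split inversions

Take each right-half value and tally the left-half values above it:
r = 14: 16, 24, 33, 42 → 4
r = 15: 16, 24, 33, 42 → 4
r = 23: 24, 33, 42 → 3
r = 29: 33, 42 → 2
r = 46: none → 0
r = 51: none → 0
Cross-inversions: 4 + 4 + 3 + 2 + 0 + 0 = 13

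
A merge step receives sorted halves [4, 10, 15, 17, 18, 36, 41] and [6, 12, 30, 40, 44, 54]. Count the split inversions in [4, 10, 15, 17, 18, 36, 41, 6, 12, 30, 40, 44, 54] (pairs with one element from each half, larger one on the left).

Split inversions: 14

Count, for every r in R, how many entries of L exceed r:
r = 6: 10, 15, 17, 18, 36, 41 → 6
r = 12: 15, 17, 18, 36, 41 → 5
r = 30: 36, 41 → 2
r = 40: 41 → 1
r = 44: none → 0
r = 54: none → 0
Cross-inversions: 6 + 5 + 2 + 1 + 0 + 0 = 14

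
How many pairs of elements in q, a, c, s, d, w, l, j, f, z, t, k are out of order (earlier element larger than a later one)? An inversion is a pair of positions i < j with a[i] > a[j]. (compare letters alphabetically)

24

For each element, count later entries that are smaller:
q → a, c, d, l, j, f, k → 7
a → none → 0
c → none → 0
s → d, l, j, f, k → 5
d → none → 0
w → l, j, f, t, k → 5
l → j, f, k → 3
j → f → 1
f → none → 0
z → t, k → 2
t → k → 1
k → none → 0
Sum: 7 + 0 + 0 + 5 + 0 + 5 + 3 + 1 + 0 + 2 + 1 + 0 = 24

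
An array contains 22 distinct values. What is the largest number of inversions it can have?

A reversed (strictly descending) arrangement makes every pair an inversion, giving C(22, 2) inversions.
C(22, 2) = 22·21/2 = 231

There are 231 inversions.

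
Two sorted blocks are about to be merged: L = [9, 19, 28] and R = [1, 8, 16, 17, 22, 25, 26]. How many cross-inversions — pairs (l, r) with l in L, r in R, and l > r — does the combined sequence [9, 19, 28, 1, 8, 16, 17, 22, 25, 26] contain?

Count, for every r in R, how many entries of L exceed r:
r = 1: 9, 19, 28 → 3
r = 8: 9, 19, 28 → 3
r = 16: 19, 28 → 2
r = 17: 19, 28 → 2
r = 22: 28 → 1
r = 25: 28 → 1
r = 26: 28 → 1
Cross-inversions: 3 + 3 + 2 + 2 + 1 + 1 + 1 = 13

13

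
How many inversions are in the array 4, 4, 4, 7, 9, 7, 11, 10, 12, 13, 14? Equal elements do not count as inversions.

Element-by-element contributions:
4: 0
4: 0
4: 0
7: 0
9: 1
7: 0
11: 1
10: 0
12: 0
13: 0
14: 0
Sum: 0 + 0 + 0 + 0 + 1 + 0 + 1 + 0 + 0 + 0 + 0 = 2

2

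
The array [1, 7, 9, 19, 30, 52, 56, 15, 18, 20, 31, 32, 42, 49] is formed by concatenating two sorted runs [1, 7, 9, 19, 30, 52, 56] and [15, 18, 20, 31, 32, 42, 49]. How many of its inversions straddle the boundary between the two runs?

Take each right-half value and tally the left-half values above it:
r = 15: 19, 30, 52, 56 → 4
r = 18: 19, 30, 52, 56 → 4
r = 20: 30, 52, 56 → 3
r = 31: 52, 56 → 2
r = 32: 52, 56 → 2
r = 42: 52, 56 → 2
r = 49: 52, 56 → 2
Cross-inversions: 4 + 4 + 3 + 2 + 2 + 2 + 2 = 19

19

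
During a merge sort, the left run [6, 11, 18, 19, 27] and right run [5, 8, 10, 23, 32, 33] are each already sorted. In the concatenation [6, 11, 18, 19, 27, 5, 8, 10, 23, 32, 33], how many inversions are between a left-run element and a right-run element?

14 cross-inversions

For each element r of the right run, count left-run elements greater than r:
r = 5: 6, 11, 18, 19, 27 → 5
r = 8: 11, 18, 19, 27 → 4
r = 10: 11, 18, 19, 27 → 4
r = 23: 27 → 1
r = 32: none → 0
r = 33: none → 0
Cross-inversions: 5 + 4 + 4 + 1 + 0 + 0 = 14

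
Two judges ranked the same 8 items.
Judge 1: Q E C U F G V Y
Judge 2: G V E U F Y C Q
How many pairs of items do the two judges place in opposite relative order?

18

Assign each item its position (1..8) in the first ordering, then rewrite the second ordering as that position sequence:
positions: Q→1, E→2, C→3, U→4, F→5, G→6, V→7, Y→8
second ordering as positions: [6, 7, 2, 4, 5, 8, 3, 1]
Discordant pairs = inversions in this position sequence.
6: 2, 4, 5, 3, 1 → 5
7: 2, 4, 5, 3, 1 → 5
2: 1 → 1
4: 3, 1 → 2
5: 3, 1 → 2
8: 3, 1 → 2
3: 1 → 1
1: 0
Total: 5 + 5 + 1 + 2 + 2 + 2 + 1 + 0 = 18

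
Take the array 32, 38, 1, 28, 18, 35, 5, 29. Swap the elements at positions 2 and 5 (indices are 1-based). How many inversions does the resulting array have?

Positions 2 and 5 hold 38 and 18; after swapping, the array is [32, 18, 1, 28, 38, 35, 5, 29].
Element-by-element contributions:
32 → 18, 1, 28, 5, 29 → 5
18 → 1, 5 → 2
1 → none → 0
28 → 5 → 1
38 → 35, 5, 29 → 3
35 → 5, 29 → 2
5 → none → 0
29 → none → 0
Sum: 5 + 2 + 0 + 1 + 3 + 2 + 0 + 0 = 13

There are 13 inversions.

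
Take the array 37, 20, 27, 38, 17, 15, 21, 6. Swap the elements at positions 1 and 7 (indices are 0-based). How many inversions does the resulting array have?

Positions 1 and 7 hold 20 and 6; after swapping, the array is [37, 6, 27, 38, 17, 15, 21, 20].
Element-by-element contributions:
37: 6
6: 0
27: 4
38: 4
17: 1
15: 0
21: 1
20: 0
Sum: 6 + 0 + 4 + 4 + 1 + 0 + 1 + 0 = 16

There are 16 inversions.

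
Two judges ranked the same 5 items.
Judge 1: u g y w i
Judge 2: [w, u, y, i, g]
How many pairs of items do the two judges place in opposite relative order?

5 discordant pairs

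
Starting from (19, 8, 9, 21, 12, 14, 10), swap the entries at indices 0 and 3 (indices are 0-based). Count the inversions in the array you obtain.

Positions 0 and 3 hold 19 and 21; after swapping, the array is [21, 8, 9, 19, 12, 14, 10].
Count, for each position, how many later elements it exceeds:
21: 6
8: 0
9: 0
19: 3
12: 1
14: 1
10: 0
Sum: 6 + 0 + 0 + 3 + 1 + 1 + 0 = 11

11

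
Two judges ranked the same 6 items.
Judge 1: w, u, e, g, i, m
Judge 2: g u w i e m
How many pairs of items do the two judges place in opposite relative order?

Assign each item its position (1..6) in the first ordering, then rewrite the second ordering as that position sequence:
positions: w→1, u→2, e→3, g→4, i→5, m→6
second ordering as positions: [4, 2, 1, 5, 3, 6]
Discordant pairs = inversions in this position sequence.
4: 2, 1, 3 → 3
2: 1 → 1
1: 0
5: 3 → 1
3: 0
6: 0
Total: 3 + 1 + 0 + 1 + 0 + 0 = 5

5 discordant pairs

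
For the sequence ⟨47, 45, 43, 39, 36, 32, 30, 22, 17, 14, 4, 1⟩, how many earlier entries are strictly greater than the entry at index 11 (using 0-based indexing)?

The element at index 11 is 1.
Elements before it: 47, 45, 43, 39, 36, 32, 30, 22, 17, 14, 4
Those larger than 1: 47, 45, 43, 39, 36, 32, 30, 22, 17, 14, 4

11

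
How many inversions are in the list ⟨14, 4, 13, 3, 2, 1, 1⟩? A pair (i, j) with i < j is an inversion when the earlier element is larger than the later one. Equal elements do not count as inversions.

Sweep left to right; for each value list the smaller values that follow it:
14: 6
4: 4
13: 4
3: 3
2: 2
1: 0
1: 0
Sum: 6 + 4 + 4 + 3 + 2 + 0 + 0 = 19

19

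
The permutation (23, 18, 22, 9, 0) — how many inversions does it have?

Listing every pair i<j with a[i]>a[j] (using 0-based positions):
(0,1): 23 > 18
(0,2): 23 > 22
(0,3): 23 > 9
(0,4): 23 > 0
(1,3): 18 > 9
(1,4): 18 > 0
(2,3): 22 > 9
(2,4): 22 > 0
(3,4): 9 > 0
That's 9 pairs.

9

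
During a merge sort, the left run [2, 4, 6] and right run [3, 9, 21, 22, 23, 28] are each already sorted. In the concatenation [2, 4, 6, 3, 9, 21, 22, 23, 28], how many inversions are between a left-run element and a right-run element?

2 split inversions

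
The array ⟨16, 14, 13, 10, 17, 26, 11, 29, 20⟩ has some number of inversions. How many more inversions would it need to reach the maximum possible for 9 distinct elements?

Maximum inversions for 9 distinct elements is C(9, 2) = 9·8/2 = 36.
Current inversions — for each element, count later smaller elements:
16: 4
14: 3
13: 2
10: 0
17: 1
26: 2
11: 0
29: 1
20: 0
Current total: 4 + 3 + 2 + 0 + 1 + 2 + 0 + 1 + 0 = 13
Shortfall: 36 − 13 = 23

23 inversions short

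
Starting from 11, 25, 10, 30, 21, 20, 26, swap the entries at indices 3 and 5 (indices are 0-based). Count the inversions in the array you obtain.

Positions 3 and 5 hold 30 and 20; after swapping, the array is [11, 25, 10, 20, 21, 30, 26].
For each element, count later entries that are smaller:
11: 1
25: 3
10: 0
20: 0
21: 0
30: 1
26: 0
Sum: 1 + 3 + 0 + 0 + 0 + 1 + 0 = 5

5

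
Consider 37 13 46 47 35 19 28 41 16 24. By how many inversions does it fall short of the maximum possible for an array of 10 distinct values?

18

Maximum inversions for 10 distinct elements is C(10, 2) = 10·9/2 = 45.
Current inversions — for each element, count later smaller elements:
37: 6
13: 0
46: 6
47: 6
35: 4
19: 1
28: 2
41: 2
16: 0
24: 0
Current total: 6 + 0 + 6 + 6 + 4 + 1 + 2 + 2 + 0 + 0 = 27
Shortfall: 45 − 27 = 18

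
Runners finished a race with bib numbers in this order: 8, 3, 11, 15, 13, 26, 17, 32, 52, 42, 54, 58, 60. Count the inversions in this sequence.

Sweep left to right; for each value list the smaller values that follow it:
8: 1
3: 0
11: 0
15: 1
13: 0
26: 1
17: 0
32: 0
52: 1
42: 0
54: 0
58: 0
60: 0
Sum: 1 + 0 + 0 + 1 + 0 + 1 + 0 + 0 + 1 + 0 + 0 + 0 + 0 = 4

4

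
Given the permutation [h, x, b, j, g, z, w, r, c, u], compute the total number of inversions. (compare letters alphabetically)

21

Sweep left to right; for each value list the smaller values that follow it:
h: 3
x: 7
b: 0
j: 2
g: 1
z: 4
w: 3
r: 1
c: 0
u: 0
Sum: 3 + 7 + 0 + 2 + 1 + 4 + 3 + 1 + 0 + 0 = 21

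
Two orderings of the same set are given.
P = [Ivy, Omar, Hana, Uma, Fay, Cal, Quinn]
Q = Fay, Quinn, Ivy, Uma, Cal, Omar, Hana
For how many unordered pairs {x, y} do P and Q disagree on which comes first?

Assign each item its position (1..7) in the first ordering, then rewrite the second ordering as that position sequence:
positions: Ivy→1, Omar→2, Hana→3, Uma→4, Fay→5, Cal→6, Quinn→7
second ordering as positions: [5, 7, 1, 4, 6, 2, 3]
Discordant pairs = inversions in this position sequence.
5: 1, 4, 2, 3 → 4
7: 1, 4, 6, 2, 3 → 5
1: 0
4: 2, 3 → 2
6: 2, 3 → 2
2: 0
3: 0
Total: 4 + 5 + 0 + 2 + 2 + 0 + 0 = 13

13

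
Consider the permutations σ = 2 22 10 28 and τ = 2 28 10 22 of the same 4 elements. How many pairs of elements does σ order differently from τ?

3

Assign each item its position (1..4) in the first ordering, then rewrite the second ordering as that position sequence:
positions: 2→1, 22→2, 10→3, 28→4
second ordering as positions: [1, 4, 3, 2]
Discordant pairs = inversions in this position sequence.
1: 0
4: 3, 2 → 2
3: 2 → 1
2: 0
Total: 0 + 2 + 1 + 0 = 3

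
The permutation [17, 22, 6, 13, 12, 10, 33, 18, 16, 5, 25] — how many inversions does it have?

27

For each element, count later entries that are smaller:
17 → 6, 13, 12, 10, 16, 5 → 6
22 → 6, 13, 12, 10, 18, 16, 5 → 7
6 → 5 → 1
13 → 12, 10, 5 → 3
12 → 10, 5 → 2
10 → 5 → 1
33 → 18, 16, 5, 25 → 4
18 → 16, 5 → 2
16 → 5 → 1
5 → none → 0
25 → none → 0
Sum: 6 + 7 + 1 + 3 + 2 + 1 + 4 + 2 + 1 + 0 + 0 = 27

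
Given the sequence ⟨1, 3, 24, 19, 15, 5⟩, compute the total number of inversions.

6 inversions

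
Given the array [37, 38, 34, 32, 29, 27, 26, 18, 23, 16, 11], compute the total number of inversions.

53

Sweep left to right; for each value list the smaller values that follow it:
37: 9
38: 9
34: 8
32: 7
29: 6
27: 5
26: 4
18: 2
23: 2
16: 1
11: 0
Sum: 9 + 9 + 8 + 7 + 6 + 5 + 4 + 2 + 2 + 1 + 0 = 53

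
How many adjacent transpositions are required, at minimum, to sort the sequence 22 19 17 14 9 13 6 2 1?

35

Each adjacent swap fixes exactly one inversion, so the minimum swap count equals the number of inversions.
Count inversions — for each element, later elements that are smaller:
22: 19, 17, 14, 9, 13, 6, 2, 1 → 8
19: 17, 14, 9, 13, 6, 2, 1 → 7
17: 14, 9, 13, 6, 2, 1 → 6
14: 9, 13, 6, 2, 1 → 5
9: 6, 2, 1 → 3
13: 6, 2, 1 → 3
6: 2, 1 → 2
2: 1 → 1
1: none → 0
Total inversions: 8 + 7 + 6 + 5 + 3 + 3 + 2 + 1 + 0 = 35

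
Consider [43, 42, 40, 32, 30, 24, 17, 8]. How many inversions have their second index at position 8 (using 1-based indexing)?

7 such elements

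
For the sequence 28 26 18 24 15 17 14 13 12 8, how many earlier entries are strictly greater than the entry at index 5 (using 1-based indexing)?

The element at index 5 is 15.
Elements before it: 28, 26, 18, 24
Those larger than 15: 28, 26, 18, 24

4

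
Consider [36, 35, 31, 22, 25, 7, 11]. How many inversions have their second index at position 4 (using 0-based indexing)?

3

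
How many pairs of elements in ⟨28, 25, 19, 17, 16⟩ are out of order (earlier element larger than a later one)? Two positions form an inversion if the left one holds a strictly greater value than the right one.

10

Inversion pairs (indices are 0-based):
(0,1): 28 > 25
(0,2): 28 > 19
(0,3): 28 > 17
(0,4): 28 > 16
(1,2): 25 > 19
(1,3): 25 > 17
(1,4): 25 > 16
(2,3): 19 > 17
(2,4): 19 > 16
(3,4): 17 > 16
That's 10 pairs.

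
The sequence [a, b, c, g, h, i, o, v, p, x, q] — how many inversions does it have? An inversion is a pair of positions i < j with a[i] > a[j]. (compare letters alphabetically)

There are 3 inversions.

Element-by-element contributions:
a: 0
b: 0
c: 0
g: 0
h: 0
i: 0
o: 0
v: 2
p: 0
x: 1
q: 0
Sum: 0 + 0 + 0 + 0 + 0 + 0 + 0 + 2 + 0 + 1 + 0 = 3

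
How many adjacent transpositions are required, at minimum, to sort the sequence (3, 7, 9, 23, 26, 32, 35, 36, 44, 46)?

0

Minimum adjacent swaps = number of inversions (each swap of adjacent out-of-order elements removes one inversion and no swap can remove more).
Count inversions — for each element, later elements that are smaller:
3: none → 0
7: none → 0
9: none → 0
23: none → 0
26: none → 0
32: none → 0
35: none → 0
36: none → 0
44: none → 0
46: none → 0
Total inversions: 0 + 0 + 0 + 0 + 0 + 0 + 0 + 0 + 0 + 0 = 0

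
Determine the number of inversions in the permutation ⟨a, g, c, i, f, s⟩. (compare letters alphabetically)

Count, for each position, how many later elements it exceeds:
a: 0
g: 2
c: 0
i: 1
f: 0
s: 0
Sum: 0 + 2 + 0 + 1 + 0 + 0 = 3

3 out-of-order pairs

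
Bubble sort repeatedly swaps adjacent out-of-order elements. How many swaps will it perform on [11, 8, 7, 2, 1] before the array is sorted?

The minimum number of adjacent swaps to sort an array equals its inversion count, since every such swap removes exactly one inversion.
Count inversions — for each element, later elements that are smaller:
11: 8, 7, 2, 1 → 4
8: 7, 2, 1 → 3
7: 2, 1 → 2
2: 1 → 1
1: none → 0
Total inversions: 4 + 3 + 2 + 1 + 0 = 10

10 adjacent swaps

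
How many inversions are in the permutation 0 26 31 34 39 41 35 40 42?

3 inversions

Sweep left to right; for each value list the smaller values that follow it:
0: 0
26: 0
31: 0
34: 0
39: 1
41: 2
35: 0
40: 0
42: 0
Sum: 0 + 0 + 0 + 0 + 1 + 2 + 0 + 0 + 0 = 3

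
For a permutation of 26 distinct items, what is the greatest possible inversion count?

325

The maximum occurs when the array is in strictly decreasing order: every one of the C(26, 2) pairs is inverted.
C(26, 2) = 26·25/2 = 325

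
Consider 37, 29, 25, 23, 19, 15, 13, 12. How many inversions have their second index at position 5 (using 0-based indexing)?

5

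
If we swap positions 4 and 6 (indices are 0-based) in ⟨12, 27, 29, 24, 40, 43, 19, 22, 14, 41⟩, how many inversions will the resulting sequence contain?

Positions 4 and 6 hold 40 and 19; after swapping, the array is [12, 27, 29, 24, 19, 43, 40, 22, 14, 41].
For each element, count later entries that are smaller:
12 → none → 0
27 → 24, 19, 22, 14 → 4
29 → 24, 19, 22, 14 → 4
24 → 19, 22, 14 → 3
19 → 14 → 1
43 → 40, 22, 14, 41 → 4
40 → 22, 14 → 2
22 → 14 → 1
14 → none → 0
41 → none → 0
Sum: 0 + 4 + 4 + 3 + 1 + 4 + 2 + 1 + 0 + 0 = 19

19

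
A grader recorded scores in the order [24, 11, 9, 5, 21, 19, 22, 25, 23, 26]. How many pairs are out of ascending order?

There are 12 inversions.

Element-by-element contributions:
24 → 11, 9, 5, 21, 19, 22, 23 → 7
11 → 9, 5 → 2
9 → 5 → 1
5 → none → 0
21 → 19 → 1
19 → none → 0
22 → none → 0
25 → 23 → 1
23 → none → 0
26 → none → 0
Sum: 7 + 2 + 1 + 0 + 1 + 0 + 0 + 1 + 0 + 0 = 12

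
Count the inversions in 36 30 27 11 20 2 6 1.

Element-by-element contributions:
36: 7
30: 6
27: 5
11: 3
20: 3
2: 1
6: 1
1: 0
Sum: 7 + 6 + 5 + 3 + 3 + 1 + 1 + 0 = 26

26 inversions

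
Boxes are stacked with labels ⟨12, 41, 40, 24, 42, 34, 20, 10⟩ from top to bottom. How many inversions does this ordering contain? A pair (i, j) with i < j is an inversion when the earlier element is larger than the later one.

18 out-of-order pairs

Element-by-element contributions:
12: 1
41: 5
40: 4
24: 2
42: 3
34: 2
20: 1
10: 0
Sum: 1 + 5 + 4 + 2 + 3 + 2 + 1 + 0 = 18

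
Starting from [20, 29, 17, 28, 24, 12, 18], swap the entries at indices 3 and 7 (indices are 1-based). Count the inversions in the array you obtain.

Positions 3 and 7 hold 17 and 18; after swapping, the array is [20, 29, 18, 28, 24, 12, 17].
Count, for each position, how many later elements it exceeds:
20: 3
29: 5
18: 2
28: 3
24: 2
12: 0
17: 0
Sum: 3 + 5 + 2 + 3 + 2 + 0 + 0 = 15

15 inversions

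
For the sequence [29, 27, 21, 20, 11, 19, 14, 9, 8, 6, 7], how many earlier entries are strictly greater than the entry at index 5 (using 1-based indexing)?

4 such elements

The element at index 5 is 11.
Elements before it: 29, 27, 21, 20
Those larger than 11: 29, 27, 21, 20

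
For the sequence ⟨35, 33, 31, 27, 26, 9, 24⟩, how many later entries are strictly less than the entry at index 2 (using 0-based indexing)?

4

The element at index 2 is 31.
Elements after it: 27, 26, 9, 24
Those smaller than 31: 27, 26, 9, 24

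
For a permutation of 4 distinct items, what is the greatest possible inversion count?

The maximum occurs when the array is in strictly decreasing order: every one of the C(4, 2) pairs is inverted.
C(4, 2) = 4·3/2 = 6

6 inversions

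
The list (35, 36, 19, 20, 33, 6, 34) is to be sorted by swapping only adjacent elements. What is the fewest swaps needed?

13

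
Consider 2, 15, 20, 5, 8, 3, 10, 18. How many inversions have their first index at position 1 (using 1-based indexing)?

The element at index 1 is 2.
Elements after it: 15, 20, 5, 8, 3, 10, 18
None of them are smaller than 2.

0 such elements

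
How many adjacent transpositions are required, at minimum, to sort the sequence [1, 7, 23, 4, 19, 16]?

5 swaps

Each adjacent swap fixes exactly one inversion, so the minimum swap count equals the number of inversions.
Count inversions — for each element, later elements that are smaller:
1: none → 0
7: 4 → 1
23: 4, 19, 16 → 3
4: none → 0
19: 16 → 1
16: none → 0
Total inversions: 0 + 1 + 3 + 0 + 1 + 0 = 5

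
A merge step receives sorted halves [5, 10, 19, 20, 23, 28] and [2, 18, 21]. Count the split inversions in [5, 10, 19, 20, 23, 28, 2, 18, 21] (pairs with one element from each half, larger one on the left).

For each element r of the right run, count left-run elements greater than r:
r = 2: 5, 10, 19, 20, 23, 28 → 6
r = 18: 19, 20, 23, 28 → 4
r = 21: 23, 28 → 2
Cross-inversions: 6 + 4 + 2 = 12

12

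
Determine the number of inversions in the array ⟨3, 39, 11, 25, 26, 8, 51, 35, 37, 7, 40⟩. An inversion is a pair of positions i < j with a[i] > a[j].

Sweep left to right; for each value list the smaller values that follow it:
3 → none → 0
39 → 11, 25, 26, 8, 35, 37, 7 → 7
11 → 8, 7 → 2
25 → 8, 7 → 2
26 → 8, 7 → 2
8 → 7 → 1
51 → 35, 37, 7, 40 → 4
35 → 7 → 1
37 → 7 → 1
7 → none → 0
40 → none → 0
Sum: 0 + 7 + 2 + 2 + 2 + 1 + 4 + 1 + 1 + 0 + 0 = 20

20 inversions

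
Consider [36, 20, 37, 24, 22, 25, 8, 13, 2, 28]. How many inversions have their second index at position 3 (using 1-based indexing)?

0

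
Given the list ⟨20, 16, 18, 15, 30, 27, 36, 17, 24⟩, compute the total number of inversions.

Out-of-order pairs: 14

Element-by-element contributions:
20: 4
16: 1
18: 2
15: 0
30: 3
27: 2
36: 2
17: 0
24: 0
Sum: 4 + 1 + 2 + 0 + 3 + 2 + 2 + 0 + 0 = 14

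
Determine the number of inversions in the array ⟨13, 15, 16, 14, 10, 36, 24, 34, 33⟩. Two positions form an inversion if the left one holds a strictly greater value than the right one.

Element-by-element contributions:
13: 1
15: 2
16: 2
14: 1
10: 0
36: 3
24: 0
34: 1
33: 0
Sum: 1 + 2 + 2 + 1 + 0 + 3 + 0 + 1 + 0 = 10

Inversions: 10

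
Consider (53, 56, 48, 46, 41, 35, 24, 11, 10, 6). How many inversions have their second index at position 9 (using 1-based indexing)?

The element at index 9 is 10.
Elements before it: 53, 56, 48, 46, 41, 35, 24, 11
Those larger than 10: 53, 56, 48, 46, 41, 35, 24, 11

8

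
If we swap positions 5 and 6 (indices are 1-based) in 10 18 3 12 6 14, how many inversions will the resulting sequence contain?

Positions 5 and 6 hold 6 and 14; after swapping, the array is [10, 18, 3, 12, 14, 6].
Count, for each position, how many later elements it exceeds:
10 → 3, 6 → 2
18 → 3, 12, 14, 6 → 4
3 → none → 0
12 → 6 → 1
14 → 6 → 1
6 → none → 0
Sum: 2 + 4 + 0 + 1 + 1 + 0 = 8

There are 8 inversions.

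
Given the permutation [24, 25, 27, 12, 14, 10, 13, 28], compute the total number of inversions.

15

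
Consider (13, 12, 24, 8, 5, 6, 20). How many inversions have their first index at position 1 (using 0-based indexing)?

3

The element at index 1 is 12.
Elements after it: 24, 8, 5, 6, 20
Those smaller than 12: 8, 5, 6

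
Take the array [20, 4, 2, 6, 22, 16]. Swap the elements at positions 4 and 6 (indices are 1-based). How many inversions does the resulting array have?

7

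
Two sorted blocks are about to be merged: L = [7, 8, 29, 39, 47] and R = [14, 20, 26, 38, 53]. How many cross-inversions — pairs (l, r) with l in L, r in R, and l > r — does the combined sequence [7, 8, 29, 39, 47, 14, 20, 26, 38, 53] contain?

Take each right-half value and tally the left-half values above it:
r = 14: 29, 39, 47 → 3
r = 20: 29, 39, 47 → 3
r = 26: 29, 39, 47 → 3
r = 38: 39, 47 → 2
r = 53: none → 0
Cross-inversions: 3 + 3 + 3 + 2 + 0 = 11

11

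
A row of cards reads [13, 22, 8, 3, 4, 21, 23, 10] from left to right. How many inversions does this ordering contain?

Element-by-element contributions:
13 → 8, 3, 4, 10 → 4
22 → 8, 3, 4, 21, 10 → 5
8 → 3, 4 → 2
3 → none → 0
4 → none → 0
21 → 10 → 1
23 → 10 → 1
10 → none → 0
Sum: 4 + 5 + 2 + 0 + 0 + 1 + 1 + 0 = 13

13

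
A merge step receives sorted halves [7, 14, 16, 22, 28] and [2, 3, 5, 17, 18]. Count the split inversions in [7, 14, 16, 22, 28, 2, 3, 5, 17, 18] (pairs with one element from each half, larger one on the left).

There are 19 cross-inversions.

For each element r of the right run, count left-run elements greater than r:
r = 2: 7, 14, 16, 22, 28 → 5
r = 3: 7, 14, 16, 22, 28 → 5
r = 5: 7, 14, 16, 22, 28 → 5
r = 17: 22, 28 → 2
r = 18: 22, 28 → 2
Cross-inversions: 5 + 5 + 5 + 2 + 2 = 19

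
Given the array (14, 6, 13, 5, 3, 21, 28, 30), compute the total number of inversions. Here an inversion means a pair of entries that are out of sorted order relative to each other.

Element-by-element contributions:
14: 4
6: 2
13: 2
5: 1
3: 0
21: 0
28: 0
30: 0
Sum: 4 + 2 + 2 + 1 + 0 + 0 + 0 + 0 = 9

9 inversions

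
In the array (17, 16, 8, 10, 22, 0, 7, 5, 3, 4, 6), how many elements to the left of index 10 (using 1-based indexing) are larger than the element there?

7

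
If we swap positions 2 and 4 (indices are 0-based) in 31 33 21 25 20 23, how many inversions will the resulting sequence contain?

10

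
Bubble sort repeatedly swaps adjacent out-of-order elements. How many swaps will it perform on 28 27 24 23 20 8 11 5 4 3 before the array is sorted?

44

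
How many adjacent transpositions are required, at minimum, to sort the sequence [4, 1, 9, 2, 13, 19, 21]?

3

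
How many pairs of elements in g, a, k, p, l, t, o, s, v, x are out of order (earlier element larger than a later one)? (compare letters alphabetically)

Inversions: 5

Element-by-element contributions:
g → a → 1
a → none → 0
k → none → 0
p → l, o → 2
l → none → 0
t → o, s → 2
o → none → 0
s → none → 0
v → none → 0
x → none → 0
Sum: 1 + 0 + 0 + 2 + 0 + 2 + 0 + 0 + 0 + 0 = 5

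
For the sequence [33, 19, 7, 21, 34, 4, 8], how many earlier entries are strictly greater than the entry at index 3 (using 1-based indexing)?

2 such elements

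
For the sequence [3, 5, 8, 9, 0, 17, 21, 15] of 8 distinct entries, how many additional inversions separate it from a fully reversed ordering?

Maximum inversions for 8 distinct elements is C(8, 2) = 8·7/2 = 28.
Current inversions — for each element, count later smaller elements:
3: 1
5: 1
8: 1
9: 1
0: 0
17: 1
21: 1
15: 0
Current total: 1 + 1 + 1 + 1 + 0 + 1 + 1 + 0 = 6
Shortfall: 28 − 6 = 22

22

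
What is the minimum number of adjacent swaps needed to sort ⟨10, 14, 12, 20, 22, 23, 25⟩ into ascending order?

The minimum number of adjacent swaps to sort an array equals its inversion count, since every such swap removes exactly one inversion.
Count inversions — for each element, later elements that are smaller:
10: none → 0
14: 12 → 1
12: none → 0
20: none → 0
22: none → 0
23: none → 0
25: none → 0
Total inversions: 0 + 1 + 0 + 0 + 0 + 0 + 0 = 1

There is 1 adjacent swap.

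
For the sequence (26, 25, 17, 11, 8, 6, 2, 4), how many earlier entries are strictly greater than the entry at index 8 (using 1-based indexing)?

6 such elements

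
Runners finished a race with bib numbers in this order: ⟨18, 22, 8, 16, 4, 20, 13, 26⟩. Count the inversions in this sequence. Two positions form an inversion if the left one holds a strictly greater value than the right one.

13 inversions

Count, for each position, how many later elements it exceeds:
18: 4
22: 5
8: 1
16: 2
4: 0
20: 1
13: 0
26: 0
Sum: 4 + 5 + 1 + 2 + 0 + 1 + 0 + 0 = 13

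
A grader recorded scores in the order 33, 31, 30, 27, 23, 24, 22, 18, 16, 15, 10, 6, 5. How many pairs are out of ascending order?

Element-by-element contributions:
33 → 31, 30, 27, 23, 24, 22, 18, 16, 15, 10, 6, 5 → 12
31 → 30, 27, 23, 24, 22, 18, 16, 15, 10, 6, 5 → 11
30 → 27, 23, 24, 22, 18, 16, 15, 10, 6, 5 → 10
27 → 23, 24, 22, 18, 16, 15, 10, 6, 5 → 9
23 → 22, 18, 16, 15, 10, 6, 5 → 7
24 → 22, 18, 16, 15, 10, 6, 5 → 7
22 → 18, 16, 15, 10, 6, 5 → 6
18 → 16, 15, 10, 6, 5 → 5
16 → 15, 10, 6, 5 → 4
15 → 10, 6, 5 → 3
10 → 6, 5 → 2
6 → 5 → 1
5 → none → 0
Sum: 12 + 11 + 10 + 9 + 7 + 7 + 6 + 5 + 4 + 3 + 2 + 1 + 0 = 77

77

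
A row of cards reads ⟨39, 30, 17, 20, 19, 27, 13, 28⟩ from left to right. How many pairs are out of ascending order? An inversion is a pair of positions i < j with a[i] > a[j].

For each element, count later entries that are smaller:
39: 7
30: 6
17: 1
20: 2
19: 1
27: 1
13: 0
28: 0
Sum: 7 + 6 + 1 + 2 + 1 + 1 + 0 + 0 = 18

18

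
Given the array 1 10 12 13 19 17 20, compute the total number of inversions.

1

Listing every pair i<j with a[i]>a[j] (using 0-based positions):
(4,5): 19 > 17
That's 1 pair.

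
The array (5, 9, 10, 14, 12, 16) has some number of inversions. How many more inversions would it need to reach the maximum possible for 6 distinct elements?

14

Maximum inversions for 6 distinct elements is C(6, 2) = 6·5/2 = 15.
Current inversions — for each element, count later smaller elements:
5: 0
9: 0
10: 0
14: 1
12: 0
16: 0
Current total: 0 + 0 + 0 + 1 + 0 + 0 = 1
Shortfall: 15 − 1 = 14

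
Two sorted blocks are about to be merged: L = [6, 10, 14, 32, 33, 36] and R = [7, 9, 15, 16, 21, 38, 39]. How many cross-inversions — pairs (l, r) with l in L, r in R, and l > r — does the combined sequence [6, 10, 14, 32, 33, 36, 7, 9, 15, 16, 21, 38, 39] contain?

Take each right-half value and tally the left-half values above it:
r = 7: 10, 14, 32, 33, 36 → 5
r = 9: 10, 14, 32, 33, 36 → 5
r = 15: 32, 33, 36 → 3
r = 16: 32, 33, 36 → 3
r = 21: 32, 33, 36 → 3
r = 38: none → 0
r = 39: none → 0
Cross-inversions: 5 + 5 + 3 + 3 + 3 + 0 + 0 = 19

19 cross-inversions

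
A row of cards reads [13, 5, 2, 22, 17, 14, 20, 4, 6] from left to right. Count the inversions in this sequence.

18

Count, for each position, how many later elements it exceeds:
13: 4
5: 2
2: 0
22: 5
17: 3
14: 2
20: 2
4: 0
6: 0
Sum: 4 + 2 + 0 + 5 + 3 + 2 + 2 + 0 + 0 = 18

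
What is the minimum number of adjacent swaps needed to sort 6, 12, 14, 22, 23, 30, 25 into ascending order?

The minimum number of adjacent swaps to sort an array equals its inversion count, since every such swap removes exactly one inversion.
Count inversions — for each element, later elements that are smaller:
6: none → 0
12: none → 0
14: none → 0
22: none → 0
23: none → 0
30: 25 → 1
25: none → 0
Total inversions: 0 + 0 + 0 + 0 + 0 + 1 + 0 = 1

1 adjacent swap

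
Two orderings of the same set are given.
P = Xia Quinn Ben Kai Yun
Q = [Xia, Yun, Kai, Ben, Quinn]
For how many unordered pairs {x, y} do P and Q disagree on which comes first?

Assign each item its position (1..5) in the first ordering, then rewrite the second ordering as that position sequence:
positions: Xia→1, Quinn→2, Ben→3, Kai→4, Yun→5
second ordering as positions: [1, 5, 4, 3, 2]
Discordant pairs = inversions in this position sequence.
1: 0
5: 4, 3, 2 → 3
4: 3, 2 → 2
3: 2 → 1
2: 0
Total: 0 + 3 + 2 + 1 + 0 = 6

6 disagreeing pairs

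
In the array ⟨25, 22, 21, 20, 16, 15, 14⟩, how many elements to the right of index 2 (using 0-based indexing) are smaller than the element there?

4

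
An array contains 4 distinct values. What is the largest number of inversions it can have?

6

The maximum occurs when the array is in strictly decreasing order: every one of the C(4, 2) pairs is inverted.
C(4, 2) = 4·3/2 = 6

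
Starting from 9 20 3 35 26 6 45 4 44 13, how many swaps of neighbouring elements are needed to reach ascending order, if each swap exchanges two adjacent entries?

19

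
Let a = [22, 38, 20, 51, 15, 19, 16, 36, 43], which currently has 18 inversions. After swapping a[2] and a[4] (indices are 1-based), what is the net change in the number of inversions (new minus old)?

Positions 2 and 4 hold 38 and 51; after swapping, the array is [22, 51, 20, 38, 15, 19, 16, 36, 43].
Element-by-element contributions:
22 → 20, 15, 19, 16 → 4
51 → 20, 38, 15, 19, 16, 36, 43 → 7
20 → 15, 19, 16 → 3
38 → 15, 19, 16, 36 → 4
15 → none → 0
19 → 16 → 1
16 → none → 0
36 → none → 0
43 → none → 0
Sum: 4 + 7 + 3 + 4 + 0 + 1 + 0 + 0 + 0 = 19
Change: 19 − 18 = +1

+1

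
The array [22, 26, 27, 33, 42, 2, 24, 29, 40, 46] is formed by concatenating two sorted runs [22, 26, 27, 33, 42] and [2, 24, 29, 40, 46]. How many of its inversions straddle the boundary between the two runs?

Take each right-half value and tally the left-half values above it:
r = 2: 22, 26, 27, 33, 42 → 5
r = 24: 26, 27, 33, 42 → 4
r = 29: 33, 42 → 2
r = 40: 42 → 1
r = 46: none → 0
Cross-inversions: 5 + 4 + 2 + 1 + 0 = 12

12 split inversions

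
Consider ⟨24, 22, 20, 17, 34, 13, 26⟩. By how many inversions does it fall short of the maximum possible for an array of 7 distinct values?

9 inversions short

Maximum inversions for 7 distinct elements is C(7, 2) = 7·6/2 = 21.
Current inversions — for each element, count later smaller elements:
24: 4
22: 3
20: 2
17: 1
34: 2
13: 0
26: 0
Current total: 4 + 3 + 2 + 1 + 2 + 0 + 0 = 12
Shortfall: 21 − 12 = 9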